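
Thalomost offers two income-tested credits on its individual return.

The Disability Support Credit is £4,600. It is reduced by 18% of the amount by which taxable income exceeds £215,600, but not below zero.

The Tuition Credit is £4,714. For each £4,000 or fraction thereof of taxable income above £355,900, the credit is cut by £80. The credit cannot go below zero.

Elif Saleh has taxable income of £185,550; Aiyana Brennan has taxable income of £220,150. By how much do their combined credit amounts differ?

Elif (£185,550): Disability Support Credit: £185,550 is at or below the £215,600 threshold, so the full £4,600 applies. Tuition Credit: £185,550 is at or below the £355,900 threshold, so the full £4,714 applies. total £4,600 + £4,714 = £9,314
Aiyana (£220,150): Disability Support Credit: 18% of the £4,550 excess over £215,600 is £819; credit = £4,600 − £819 = £3,781. Tuition Credit: £220,150 is at or below the £355,900 threshold, so the full £4,714 applies. total £3,781 + £4,714 = £8,495
Difference: |£9,314 − £8,495| = £819.

£819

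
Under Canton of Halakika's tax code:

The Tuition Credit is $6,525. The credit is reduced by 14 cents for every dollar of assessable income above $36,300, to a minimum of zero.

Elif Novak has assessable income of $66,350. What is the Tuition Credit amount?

Tuition Credit: 14% of the $30,050 excess over $36,300 is $4,207; credit = $6,525 − $4,207 = $2,318.

$2,318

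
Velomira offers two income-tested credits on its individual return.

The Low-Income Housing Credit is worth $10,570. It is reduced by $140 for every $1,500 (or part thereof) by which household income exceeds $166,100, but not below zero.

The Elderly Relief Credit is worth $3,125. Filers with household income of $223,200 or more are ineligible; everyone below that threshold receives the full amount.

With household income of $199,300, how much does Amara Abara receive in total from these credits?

$10,475

Low-Income Housing Credit: income exceeds $166,100 by $33,200, which is 23 full-or-partial $1,500 increments; reduction = 23 × $140 = $3,220, leaving $7,350.
Elderly Relief Credit: $199,300 is below the $223,200 cutoff, so the full $3,125 applies.
Total: $7,350 + $3,125 = $10,475.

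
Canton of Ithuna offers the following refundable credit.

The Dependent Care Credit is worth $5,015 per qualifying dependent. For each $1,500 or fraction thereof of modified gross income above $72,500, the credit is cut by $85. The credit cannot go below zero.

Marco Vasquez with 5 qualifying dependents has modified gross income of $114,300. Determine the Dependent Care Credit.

Dependent Care Credit: base = 5 × $5,015 = $25,075. income exceeds $72,500 by $41,800, which is 28 full-or-partial $1,500 increments; reduction = 28 × $85 = $2,380, leaving $22,695.

$22,695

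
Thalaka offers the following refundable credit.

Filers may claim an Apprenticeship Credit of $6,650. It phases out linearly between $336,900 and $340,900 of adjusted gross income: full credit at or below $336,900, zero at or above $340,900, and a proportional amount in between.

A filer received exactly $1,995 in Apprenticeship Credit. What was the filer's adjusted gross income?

$339,700

$1,995 is 1,995/6,650 of the full $6,650, so 4,655/6,650 of the $4,000 range has been used: income = $336,900 + $4,000 × 4,655/6,650 = $339,700.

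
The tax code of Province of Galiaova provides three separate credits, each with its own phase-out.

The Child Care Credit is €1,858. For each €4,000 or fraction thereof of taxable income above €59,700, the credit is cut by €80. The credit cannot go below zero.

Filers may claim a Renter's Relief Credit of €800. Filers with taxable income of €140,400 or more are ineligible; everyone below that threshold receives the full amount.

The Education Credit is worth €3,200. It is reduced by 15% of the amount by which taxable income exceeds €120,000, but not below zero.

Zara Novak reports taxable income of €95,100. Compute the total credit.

Child Care Credit: income exceeds €59,700 by €35,400, which is 9 full-or-partial €4,000 increments; reduction = 9 × €80 = €720, leaving €1,138.
Renter's Relief Credit: €95,100 is below the €140,400 cutoff, so the full €800 applies.
Education Credit: €95,100 is at or below the €120,000 threshold, so the full €3,200 applies.
Total: €1,138 + €800 + €3,200 = €5,138.

€5,138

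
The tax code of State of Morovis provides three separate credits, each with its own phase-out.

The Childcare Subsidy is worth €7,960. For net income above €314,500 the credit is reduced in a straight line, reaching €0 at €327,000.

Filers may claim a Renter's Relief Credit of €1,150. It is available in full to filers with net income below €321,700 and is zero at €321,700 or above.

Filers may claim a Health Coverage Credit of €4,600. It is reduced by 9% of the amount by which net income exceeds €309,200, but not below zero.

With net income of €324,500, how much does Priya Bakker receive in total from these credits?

Childcare Subsidy: €324,500 is €10,000 into a €12,500 phase-out range, leaving 2,500/12,500 of the credit: €7,960 × 2,500/12,500 = €1,592.
Renter's Relief Credit: €324,500 meets or exceeds the €321,700 cutoff, so the credit is €0.
Health Coverage Credit: 9% of the €15,300 excess over €309,200 is €1,377; credit = €4,600 − €1,377 = €3,223.
Total: €1,592 + €0 + €3,223 = €4,815.

€4,815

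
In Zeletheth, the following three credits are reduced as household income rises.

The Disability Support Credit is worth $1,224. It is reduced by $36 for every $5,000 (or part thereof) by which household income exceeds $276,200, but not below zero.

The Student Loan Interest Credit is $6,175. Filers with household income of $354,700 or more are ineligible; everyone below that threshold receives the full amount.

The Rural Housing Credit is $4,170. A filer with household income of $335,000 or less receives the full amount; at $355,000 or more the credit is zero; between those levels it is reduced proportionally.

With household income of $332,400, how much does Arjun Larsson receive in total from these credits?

$11,137

Disability Support Credit: income exceeds $276,200 by $56,200, which is 12 full-or-partial $5,000 increments; reduction = 12 × $36 = $432, leaving $792.
Student Loan Interest Credit: $332,400 is below the $354,700 cutoff, so the full $6,175 applies.
Rural Housing Credit: $332,400 is at or below the $335,000 threshold, so the full $4,170 applies.
Total: $792 + $6,175 + $4,170 = $11,137.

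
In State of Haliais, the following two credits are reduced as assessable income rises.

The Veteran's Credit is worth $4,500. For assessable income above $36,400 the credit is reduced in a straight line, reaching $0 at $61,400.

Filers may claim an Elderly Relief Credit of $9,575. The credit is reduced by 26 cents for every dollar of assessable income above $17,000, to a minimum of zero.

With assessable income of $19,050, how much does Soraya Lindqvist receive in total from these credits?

$13,542

Veteran's Credit: $19,050 is at or below the $36,400 threshold, so the full $4,500 applies.
Elderly Relief Credit: 26% of the $2,050 excess over $17,000 is $533; credit = $9,575 − $533 = $9,042.
Total: $4,500 + $9,042 = $13,542.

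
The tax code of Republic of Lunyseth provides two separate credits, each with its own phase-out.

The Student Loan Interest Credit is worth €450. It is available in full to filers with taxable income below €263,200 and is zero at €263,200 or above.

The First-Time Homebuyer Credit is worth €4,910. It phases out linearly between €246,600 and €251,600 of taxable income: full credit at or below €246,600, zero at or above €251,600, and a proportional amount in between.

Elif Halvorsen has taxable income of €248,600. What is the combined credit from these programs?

Student Loan Interest Credit: €248,600 is below the €263,200 cutoff, so the full €450 applies.
First-Time Homebuyer Credit: €248,600 is €2,000 into a €5,000 phase-out range, leaving 3,000/5,000 of the credit: €4,910 × 3,000/5,000 = €2,946.
Total: €450 + €2,946 = €3,396.

€3,396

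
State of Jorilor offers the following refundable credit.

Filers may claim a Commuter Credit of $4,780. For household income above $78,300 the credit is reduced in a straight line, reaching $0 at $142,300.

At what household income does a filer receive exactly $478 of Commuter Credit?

$478 is 478/4,780 of the full $4,780, so 4,302/4,780 of the $64,000 range has been used: income = $78,300 + $64,000 × 4,302/4,780 = $135,900.

$135,900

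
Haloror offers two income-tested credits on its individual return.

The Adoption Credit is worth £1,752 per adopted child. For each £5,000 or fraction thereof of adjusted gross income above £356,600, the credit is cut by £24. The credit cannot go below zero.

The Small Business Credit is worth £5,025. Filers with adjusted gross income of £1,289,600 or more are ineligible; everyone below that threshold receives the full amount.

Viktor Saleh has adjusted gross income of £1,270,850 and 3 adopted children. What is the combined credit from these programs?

Adoption Credit: base = 3 × £1,752 = £5,256. income exceeds £356,600 by £914,250, which is 183 full-or-partial £5,000 increments; reduction = 183 × £24 = £4,392, leaving £864.
Small Business Credit: £1,270,850 is below the £1,289,600 cutoff, so the full £5,025 applies.
Total: £864 + £5,025 = £5,889.

£5,889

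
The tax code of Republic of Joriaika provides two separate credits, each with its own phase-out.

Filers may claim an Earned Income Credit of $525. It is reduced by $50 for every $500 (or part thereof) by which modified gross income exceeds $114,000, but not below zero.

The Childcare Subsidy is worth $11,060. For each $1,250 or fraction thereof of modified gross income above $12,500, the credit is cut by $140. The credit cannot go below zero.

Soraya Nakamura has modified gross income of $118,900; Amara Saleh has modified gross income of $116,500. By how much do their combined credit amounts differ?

$250

Soraya ($118,900): Earned Income Credit: income exceeds $114,000 by $4,900, which is 10 full-or-partial $500 increments; reduction = 10 × $50 = $500, leaving $25. Childcare Subsidy: income exceeds $12,500 by $106,400 → 86 increments × $140 = $12,040 ≥ base, so the credit is $0. total $25 + $0 = $25
Amara ($116,500): Earned Income Credit: income exceeds $114,000 by $2,500, which is 5 full-or-partial $500 increments; reduction = 5 × $50 = $250, leaving $275. Childcare Subsidy: income exceeds $12,500 by $104,000 → 84 increments × $140 = $11,760 ≥ base, so the credit is $0. total $275 + $0 = $275
Difference: |$25 − $275| = $250.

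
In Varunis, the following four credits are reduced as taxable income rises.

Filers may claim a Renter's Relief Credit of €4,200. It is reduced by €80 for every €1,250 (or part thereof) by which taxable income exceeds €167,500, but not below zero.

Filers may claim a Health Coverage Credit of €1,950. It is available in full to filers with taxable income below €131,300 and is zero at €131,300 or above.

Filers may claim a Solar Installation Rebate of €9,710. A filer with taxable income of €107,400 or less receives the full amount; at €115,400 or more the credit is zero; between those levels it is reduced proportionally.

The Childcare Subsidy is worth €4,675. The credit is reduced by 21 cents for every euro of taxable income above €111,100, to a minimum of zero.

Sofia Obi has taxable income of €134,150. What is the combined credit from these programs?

€4,200

Renter's Relief Credit: €134,150 is at or below the €167,500 threshold, so the full €4,200 applies.
Health Coverage Credit: €134,150 meets or exceeds the €131,300 cutoff, so the credit is €0.
Solar Installation Rebate: €134,150 is at or above €115,400, so the credit is €0.
Childcare Subsidy: 21% of the €23,050 excess over €111,100 is €4,840.50 ≥ base, so the credit is €0.
Total: €4,200 + €0 + €0 + €0 = €4,200.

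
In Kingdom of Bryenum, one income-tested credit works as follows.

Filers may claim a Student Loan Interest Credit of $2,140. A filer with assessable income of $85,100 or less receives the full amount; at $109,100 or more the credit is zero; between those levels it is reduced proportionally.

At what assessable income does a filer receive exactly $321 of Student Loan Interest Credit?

$105,500

$321 is 321/2,140 of the full $2,140, so 1,819/2,140 of the $24,000 range has been used: income = $85,100 + $24,000 × 1,819/2,140 = $105,500.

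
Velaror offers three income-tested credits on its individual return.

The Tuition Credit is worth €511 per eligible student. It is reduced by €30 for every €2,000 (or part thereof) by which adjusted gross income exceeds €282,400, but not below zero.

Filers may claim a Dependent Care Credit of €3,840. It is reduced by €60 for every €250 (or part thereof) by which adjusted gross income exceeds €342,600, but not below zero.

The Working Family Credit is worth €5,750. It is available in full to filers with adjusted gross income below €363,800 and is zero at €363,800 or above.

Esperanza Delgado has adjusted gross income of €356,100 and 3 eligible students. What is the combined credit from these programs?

Tuition Credit: base = 3 × €511 = €1,533. income exceeds €282,400 by €73,700, which is 37 full-or-partial €2,000 increments; reduction = 37 × €30 = €1,110, leaving €423.
Dependent Care Credit: income exceeds €342,600 by €13,500, which is 54 full-or-partial €250 increments; reduction = 54 × €60 = €3,240, leaving €600.
Working Family Credit: €356,100 is below the €363,800 cutoff, so the full €5,750 applies.
Total: €423 + €600 + €5,750 = €6,773.

€6,773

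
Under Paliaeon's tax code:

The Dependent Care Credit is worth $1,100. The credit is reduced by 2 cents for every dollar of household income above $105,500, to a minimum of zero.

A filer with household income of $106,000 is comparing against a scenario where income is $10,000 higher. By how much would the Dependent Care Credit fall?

$200

At $106,000 — 2% of the $500 excess over $105,500 is $10; credit = $1,100 − $10 = $1,090.
At $116,000 — 2% of the $10,500 excess over $105,500 is $210; credit = $1,100 − $210 = $890.
Lost: $1,090 − $890 = $200.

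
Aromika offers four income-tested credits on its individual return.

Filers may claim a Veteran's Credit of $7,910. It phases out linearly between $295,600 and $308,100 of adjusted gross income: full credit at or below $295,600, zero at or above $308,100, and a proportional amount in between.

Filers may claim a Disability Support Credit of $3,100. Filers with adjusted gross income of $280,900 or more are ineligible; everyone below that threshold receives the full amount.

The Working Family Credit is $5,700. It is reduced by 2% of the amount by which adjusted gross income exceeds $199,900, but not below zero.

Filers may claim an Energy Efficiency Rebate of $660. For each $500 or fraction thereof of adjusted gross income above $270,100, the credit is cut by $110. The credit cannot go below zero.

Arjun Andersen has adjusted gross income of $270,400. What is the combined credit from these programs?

$15,850

Veteran's Credit: $270,400 is at or below the $295,600 threshold, so the full $7,910 applies.
Disability Support Credit: $270,400 is below the $280,900 cutoff, so the full $3,100 applies.
Working Family Credit: 2% of the $70,500 excess over $199,900 is $1,410; credit = $5,700 − $1,410 = $4,290.
Energy Efficiency Rebate: income exceeds $270,100 by $300, which is 1 full-or-partial $500 increment; reduction = 1 × $110 = $110, leaving $550.
Total: $7,910 + $3,100 + $4,290 + $550 = $15,850.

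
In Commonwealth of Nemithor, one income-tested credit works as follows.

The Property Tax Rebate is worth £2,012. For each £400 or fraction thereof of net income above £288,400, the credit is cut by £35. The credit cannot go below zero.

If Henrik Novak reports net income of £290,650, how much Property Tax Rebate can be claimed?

£1,802

Property Tax Rebate: income exceeds £288,400 by £2,250, which is 6 full-or-partial £400 increments; reduction = 6 × £35 = £210, leaving £1,802.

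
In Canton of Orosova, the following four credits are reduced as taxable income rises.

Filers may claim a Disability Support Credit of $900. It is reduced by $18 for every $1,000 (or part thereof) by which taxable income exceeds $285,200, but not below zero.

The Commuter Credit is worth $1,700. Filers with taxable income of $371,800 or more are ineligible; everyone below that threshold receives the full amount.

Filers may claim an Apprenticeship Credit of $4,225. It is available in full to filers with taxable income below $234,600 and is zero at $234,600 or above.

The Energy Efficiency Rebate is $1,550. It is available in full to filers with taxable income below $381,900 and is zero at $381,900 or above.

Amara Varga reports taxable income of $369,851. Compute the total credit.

$3,250

Disability Support Credit: income exceeds $285,200 by $84,651 → 85 increments × $18 = $1,530 ≥ base, so the credit is $0.
Commuter Credit: $369,851 is below the $371,800 cutoff, so the full $1,700 applies.
Apprenticeship Credit: $369,851 meets or exceeds the $234,600 cutoff, so the credit is $0.
Energy Efficiency Rebate: $369,851 is below the $381,900 cutoff, so the full $1,550 applies.
Total: $0 + $1,700 + $0 + $1,550 = $3,250.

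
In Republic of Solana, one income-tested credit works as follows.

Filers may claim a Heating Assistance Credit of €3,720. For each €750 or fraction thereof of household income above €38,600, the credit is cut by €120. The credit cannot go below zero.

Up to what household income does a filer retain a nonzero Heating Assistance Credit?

€61,100

After 30 increments the reduction is 30 × €120 = €3,600, leaving €120; one more increment wipes it out. Increment 30 ends at excess 30 × €750 = €22,500, so the highest qualifying income is €38,600 + €22,500 = €61,100.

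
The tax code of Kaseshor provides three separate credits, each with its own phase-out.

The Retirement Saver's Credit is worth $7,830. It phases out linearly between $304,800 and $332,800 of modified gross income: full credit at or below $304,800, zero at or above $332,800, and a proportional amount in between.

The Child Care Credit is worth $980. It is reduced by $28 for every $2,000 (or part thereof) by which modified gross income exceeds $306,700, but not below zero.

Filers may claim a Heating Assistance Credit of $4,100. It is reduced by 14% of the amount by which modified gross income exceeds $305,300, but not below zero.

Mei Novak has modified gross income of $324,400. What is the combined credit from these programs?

$4,503

Retirement Saver's Credit: $324,400 is $19,600 into a $28,000 phase-out range, leaving 8,400/28,000 of the credit: $7,830 × 8,400/28,000 = $2,349.
Child Care Credit: income exceeds $306,700 by $17,700, which is 9 full-or-partial $2,000 increments; reduction = 9 × $28 = $252, leaving $728.
Heating Assistance Credit: 14% of the $19,100 excess over $305,300 is $2,674; credit = $4,100 − $2,674 = $1,426.
Total: $2,349 + $728 + $1,426 = $4,503.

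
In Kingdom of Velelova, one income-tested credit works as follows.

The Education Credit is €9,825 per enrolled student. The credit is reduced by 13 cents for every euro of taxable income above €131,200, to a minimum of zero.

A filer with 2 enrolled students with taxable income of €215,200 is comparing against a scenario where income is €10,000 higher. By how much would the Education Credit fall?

At €215,200 — base = 2 × €9,825 = €19,650. 13% of the €84,000 excess over €131,200 is €10,920; credit = €19,650 − €10,920 = €8,730.
At €225,200 — base = 2 × €9,825 = €19,650. 13% of the €94,000 excess over €131,200 is €12,220; credit = €19,650 − €12,220 = €7,430.
Lost: €8,730 − €7,430 = €1,300.

€1,300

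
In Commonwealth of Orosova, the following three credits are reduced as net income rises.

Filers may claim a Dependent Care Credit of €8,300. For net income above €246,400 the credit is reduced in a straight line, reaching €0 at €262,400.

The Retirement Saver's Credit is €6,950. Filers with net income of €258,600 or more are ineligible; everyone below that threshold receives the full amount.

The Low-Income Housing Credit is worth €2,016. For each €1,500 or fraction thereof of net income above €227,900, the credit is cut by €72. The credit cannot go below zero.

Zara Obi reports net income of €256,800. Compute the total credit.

€10,431

Dependent Care Credit: €256,800 is €10,400 into a €16,000 phase-out range, leaving 5,600/16,000 of the credit: €8,300 × 5,600/16,000 = €2,905.
Retirement Saver's Credit: €256,800 is below the €258,600 cutoff, so the full €6,950 applies.
Low-Income Housing Credit: income exceeds €227,900 by €28,900, which is 20 full-or-partial €1,500 increments; reduction = 20 × €72 = €1,440, leaving €576.
Total: €2,905 + €6,950 + €576 = €10,431.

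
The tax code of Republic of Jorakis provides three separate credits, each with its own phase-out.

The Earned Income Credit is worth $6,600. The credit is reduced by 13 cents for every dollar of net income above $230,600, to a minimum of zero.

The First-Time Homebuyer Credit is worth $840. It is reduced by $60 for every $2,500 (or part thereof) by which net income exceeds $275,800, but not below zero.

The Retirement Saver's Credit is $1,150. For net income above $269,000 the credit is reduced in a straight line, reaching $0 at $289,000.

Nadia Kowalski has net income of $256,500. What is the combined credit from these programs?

$5,223

Earned Income Credit: 13% of the $25,900 excess over $230,600 is $3,367; credit = $6,600 − $3,367 = $3,233.
First-Time Homebuyer Credit: $256,500 is at or below the $275,800 threshold, so the full $840 applies.
Retirement Saver's Credit: $256,500 is at or below the $269,000 threshold, so the full $1,150 applies.
Total: $3,233 + $840 + $1,150 = $5,223.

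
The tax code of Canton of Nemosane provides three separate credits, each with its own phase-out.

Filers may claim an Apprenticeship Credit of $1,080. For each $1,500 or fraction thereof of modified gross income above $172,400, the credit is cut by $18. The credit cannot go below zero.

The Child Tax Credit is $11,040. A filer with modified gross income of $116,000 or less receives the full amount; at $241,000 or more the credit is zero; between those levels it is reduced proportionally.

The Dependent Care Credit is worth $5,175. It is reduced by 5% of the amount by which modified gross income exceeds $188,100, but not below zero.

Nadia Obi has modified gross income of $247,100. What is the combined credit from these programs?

$2,405

Apprenticeship Credit: income exceeds $172,400 by $74,700, which is 50 full-or-partial $1,500 increments; reduction = 50 × $18 = $900, leaving $180.
Child Tax Credit: $247,100 is at or above $241,000, so the credit is $0.
Dependent Care Credit: 5% of the $59,000 excess over $188,100 is $2,950; credit = $5,175 − $2,950 = $2,225.
Total: $180 + $0 + $2,225 = $2,405.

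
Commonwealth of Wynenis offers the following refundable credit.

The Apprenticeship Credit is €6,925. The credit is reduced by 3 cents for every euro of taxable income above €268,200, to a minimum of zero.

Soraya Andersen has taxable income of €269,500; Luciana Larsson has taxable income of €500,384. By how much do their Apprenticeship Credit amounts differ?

€6,886

Soraya (€269,500): Apprenticeship Credit: 3% of the €1,300 excess over €268,200 is €39; credit = €6,925 − €39 = €6,886.
Luciana (€500,384): Apprenticeship Credit: 3% of the €232,184 excess over €268,200 is €6,965.52 ≥ base, so the credit is €0.
Difference: |€6,886 − €0| = €6,886.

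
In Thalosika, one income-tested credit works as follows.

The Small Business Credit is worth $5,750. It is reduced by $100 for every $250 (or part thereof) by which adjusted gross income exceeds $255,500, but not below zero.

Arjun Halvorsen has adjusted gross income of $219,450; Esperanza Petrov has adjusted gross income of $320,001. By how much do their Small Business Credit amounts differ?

Arjun ($219,450): Small Business Credit: $219,450 is at or below the $255,500 threshold, so the full $5,750 applies.
Esperanza ($320,001): Small Business Credit: income exceeds $255,500 by $64,501 → 259 increments × $100 = $25,900 ≥ base, so the credit is $0.
Difference: |$5,750 − $0| = $5,750.

$5,750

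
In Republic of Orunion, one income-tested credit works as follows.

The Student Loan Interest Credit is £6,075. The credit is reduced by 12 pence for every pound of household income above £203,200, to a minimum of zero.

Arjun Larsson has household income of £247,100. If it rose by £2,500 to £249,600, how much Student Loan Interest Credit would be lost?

At £247,100 — 12% of the £43,900 excess over £203,200 is £5,268; credit = £6,075 − £5,268 = £807.
At £249,600 — 12% of the £46,400 excess over £203,200 is £5,568; credit = £6,075 − £5,568 = £507.
Lost: £807 − £507 = £300.

£300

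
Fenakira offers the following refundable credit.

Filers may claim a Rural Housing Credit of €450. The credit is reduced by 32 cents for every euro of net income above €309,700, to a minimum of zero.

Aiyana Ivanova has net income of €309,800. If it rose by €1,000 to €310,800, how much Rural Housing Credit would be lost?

At €309,800 — 32% of the €100 excess over €309,700 is €32; credit = €450 − €32 = €418.
At €310,800 — 32% of the €1,100 excess over €309,700 is €352; credit = €450 − €352 = €98.
Lost: €418 − €98 = €320.

€320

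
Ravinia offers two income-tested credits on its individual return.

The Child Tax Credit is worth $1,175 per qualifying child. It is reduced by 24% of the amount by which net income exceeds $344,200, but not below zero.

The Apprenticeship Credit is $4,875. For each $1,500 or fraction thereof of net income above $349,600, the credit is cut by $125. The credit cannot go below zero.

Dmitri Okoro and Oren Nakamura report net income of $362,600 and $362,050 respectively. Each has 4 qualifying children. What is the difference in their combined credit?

$132

Dmitri ($362,600): Child Tax Credit: base = 4 × $1,175 = $4,700. 24% of the $18,400 excess over $344,200 is $4,416; credit = $4,700 − $4,416 = $284. Apprenticeship Credit: income exceeds $349,600 by $13,000, which is 9 full-or-partial $1,500 increments; reduction = 9 × $125 = $1,125, leaving $3,750. total $284 + $3,750 = $4,034
Oren ($362,050): Child Tax Credit: base = 4 × $1,175 = $4,700. 24% of the $17,850 excess over $344,200 is $4,284; credit = $4,700 − $4,284 = $416. Apprenticeship Credit: income exceeds $349,600 by $12,450, which is 9 full-or-partial $1,500 increments; reduction = 9 × $125 = $1,125, leaving $3,750. total $416 + $3,750 = $4,166
Difference: |$4,034 − $4,166| = $132.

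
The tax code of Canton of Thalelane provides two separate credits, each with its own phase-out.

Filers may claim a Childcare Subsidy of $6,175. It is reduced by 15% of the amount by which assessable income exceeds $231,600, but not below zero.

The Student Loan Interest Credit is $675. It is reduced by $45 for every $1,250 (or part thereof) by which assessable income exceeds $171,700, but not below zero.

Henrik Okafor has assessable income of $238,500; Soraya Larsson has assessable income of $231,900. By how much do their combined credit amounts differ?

Henrik ($238,500): Childcare Subsidy: 15% of the $6,900 excess over $231,600 is $1,035; credit = $6,175 − $1,035 = $5,140. Student Loan Interest Credit: income exceeds $171,700 by $66,800 → 54 increments × $45 = $2,430 ≥ base, so the credit is $0. total $5,140 + $0 = $5,140
Soraya ($231,900): Childcare Subsidy: 15% of the $300 excess over $231,600 is $45; credit = $6,175 − $45 = $6,130. Student Loan Interest Credit: income exceeds $171,700 by $60,200 → 49 increments × $45 = $2,205 ≥ base, so the credit is $0. total $6,130 + $0 = $6,130
Difference: |$5,140 − $6,130| = $990.

$990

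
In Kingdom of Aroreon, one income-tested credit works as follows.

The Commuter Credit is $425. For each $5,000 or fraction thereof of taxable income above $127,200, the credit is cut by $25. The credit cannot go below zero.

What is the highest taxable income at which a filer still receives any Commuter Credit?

After 16 increments the reduction is 16 × $25 = $400, leaving $25; one more increment wipes it out. Increment 16 ends at excess 16 × $5,000 = $80,000, so the highest qualifying income is $127,200 + $80,000 = $207,200.

$207,200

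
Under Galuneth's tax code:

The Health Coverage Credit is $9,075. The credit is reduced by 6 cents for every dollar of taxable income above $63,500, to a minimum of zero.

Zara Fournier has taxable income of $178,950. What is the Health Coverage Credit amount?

$2,148

Health Coverage Credit: 6% of the $115,450 excess over $63,500 is $6,927; credit = $9,075 − $6,927 = $2,148.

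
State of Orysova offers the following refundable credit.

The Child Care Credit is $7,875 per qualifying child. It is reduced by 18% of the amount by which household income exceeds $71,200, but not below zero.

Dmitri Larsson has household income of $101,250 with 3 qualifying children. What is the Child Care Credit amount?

Child Care Credit: base = 3 × $7,875 = $23,625. 18% of the $30,050 excess over $71,200 is $5,409; credit = $23,625 − $5,409 = $18,216.

$18,216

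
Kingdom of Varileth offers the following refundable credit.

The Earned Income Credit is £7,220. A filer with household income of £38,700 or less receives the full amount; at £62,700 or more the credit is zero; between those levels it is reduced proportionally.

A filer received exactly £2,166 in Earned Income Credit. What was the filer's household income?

£55,500

£2,166 is 2,166/7,220 of the full £7,220, so 5,054/7,220 of the £24,000 range has been used: income = £38,700 + £24,000 × 5,054/7,220 = £55,500.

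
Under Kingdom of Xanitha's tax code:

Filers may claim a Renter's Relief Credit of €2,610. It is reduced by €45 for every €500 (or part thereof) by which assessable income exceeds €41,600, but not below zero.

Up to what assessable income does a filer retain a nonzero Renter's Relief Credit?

After 57 increments the reduction is 57 × €45 = €2,565, leaving €45; one more increment wipes it out. Increment 57 ends at excess 57 × €500 = €28,500, so the highest qualifying income is €41,600 + €28,500 = €70,100.

€70,100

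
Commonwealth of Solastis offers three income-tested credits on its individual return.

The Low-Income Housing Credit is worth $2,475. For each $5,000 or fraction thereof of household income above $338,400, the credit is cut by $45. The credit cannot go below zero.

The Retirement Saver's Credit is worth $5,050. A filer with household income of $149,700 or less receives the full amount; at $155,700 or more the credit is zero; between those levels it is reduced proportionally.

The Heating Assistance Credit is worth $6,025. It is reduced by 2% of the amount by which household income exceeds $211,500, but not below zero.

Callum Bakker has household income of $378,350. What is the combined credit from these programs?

Low-Income Housing Credit: income exceeds $338,400 by $39,950, which is 8 full-or-partial $5,000 increments; reduction = 8 × $45 = $360, leaving $2,115.
Retirement Saver's Credit: $378,350 is at or above $155,700, so the credit is $0.
Heating Assistance Credit: 2% of the $166,850 excess over $211,500 is $3,337; credit = $6,025 − $3,337 = $2,688.
Total: $2,115 + $0 + $2,688 = $4,803.

$4,803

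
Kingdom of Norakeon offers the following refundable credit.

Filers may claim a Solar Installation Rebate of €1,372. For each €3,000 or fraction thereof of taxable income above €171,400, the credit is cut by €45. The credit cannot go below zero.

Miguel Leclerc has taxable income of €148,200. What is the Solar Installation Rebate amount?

€1,372

Solar Installation Rebate: €148,200 is at or below the €171,400 threshold, so the full €1,372 applies.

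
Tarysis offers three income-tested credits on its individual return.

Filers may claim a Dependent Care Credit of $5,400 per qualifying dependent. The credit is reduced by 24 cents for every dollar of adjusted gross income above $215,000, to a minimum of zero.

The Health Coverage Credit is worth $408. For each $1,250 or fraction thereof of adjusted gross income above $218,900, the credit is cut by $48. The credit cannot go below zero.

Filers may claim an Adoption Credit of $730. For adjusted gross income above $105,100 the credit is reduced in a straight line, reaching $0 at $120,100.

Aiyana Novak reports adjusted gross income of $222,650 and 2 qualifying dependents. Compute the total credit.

Dependent Care Credit: base = 2 × $5,400 = $10,800. 24% of the $7,650 excess over $215,000 is $1,836; credit = $10,800 − $1,836 = $8,964.
Health Coverage Credit: income exceeds $218,900 by $3,750, which is 3 full-or-partial $1,250 increments; reduction = 3 × $48 = $144, leaving $264.
Adoption Credit: $222,650 is at or above $120,100, so the credit is $0.
Total: $8,964 + $264 + $0 = $9,228.

$9,228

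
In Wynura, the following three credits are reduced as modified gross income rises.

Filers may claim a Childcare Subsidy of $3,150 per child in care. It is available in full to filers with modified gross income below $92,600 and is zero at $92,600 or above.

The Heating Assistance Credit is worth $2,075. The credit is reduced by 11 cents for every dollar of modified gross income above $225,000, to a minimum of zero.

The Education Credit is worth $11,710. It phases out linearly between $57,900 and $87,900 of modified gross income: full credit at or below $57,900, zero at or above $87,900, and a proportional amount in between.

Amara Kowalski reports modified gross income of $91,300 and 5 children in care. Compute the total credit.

Childcare Subsidy: base = 5 × $3,150 = $15,750. $91,300 is below the $92,600 cutoff, so the full $15,750 applies.
Heating Assistance Credit: $91,300 is at or below the $225,000 threshold, so the full $2,075 applies.
Education Credit: $91,300 is at or above $87,900, so the credit is $0.
Total: $15,750 + $2,075 + $0 = $17,825.

$17,825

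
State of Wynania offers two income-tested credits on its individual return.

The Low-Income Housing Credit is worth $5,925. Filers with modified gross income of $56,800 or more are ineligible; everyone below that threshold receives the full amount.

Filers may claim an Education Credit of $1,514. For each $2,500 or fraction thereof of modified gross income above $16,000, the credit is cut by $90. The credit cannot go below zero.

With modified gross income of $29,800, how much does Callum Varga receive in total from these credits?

$6,899

Low-Income Housing Credit: $29,800 is below the $56,800 cutoff, so the full $5,925 applies.
Education Credit: income exceeds $16,000 by $13,800, which is 6 full-or-partial $2,500 increments; reduction = 6 × $90 = $540, leaving $974.
Total: $5,925 + $974 = $6,899.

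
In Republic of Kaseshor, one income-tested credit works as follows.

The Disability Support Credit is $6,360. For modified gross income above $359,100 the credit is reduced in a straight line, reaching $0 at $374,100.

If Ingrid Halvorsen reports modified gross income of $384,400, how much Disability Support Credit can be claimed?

$0

Disability Support Credit: $384,400 is at or above $374,100, so the credit is $0.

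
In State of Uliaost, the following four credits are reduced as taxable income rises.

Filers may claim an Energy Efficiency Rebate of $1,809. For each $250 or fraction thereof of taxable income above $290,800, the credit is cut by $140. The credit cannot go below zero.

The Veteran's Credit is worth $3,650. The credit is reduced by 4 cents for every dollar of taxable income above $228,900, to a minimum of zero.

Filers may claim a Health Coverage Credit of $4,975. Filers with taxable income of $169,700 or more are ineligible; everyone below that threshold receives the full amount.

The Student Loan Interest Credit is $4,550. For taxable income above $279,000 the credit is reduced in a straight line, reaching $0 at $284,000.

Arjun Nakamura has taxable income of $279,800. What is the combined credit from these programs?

Energy Efficiency Rebate: $279,800 is at or below the $290,800 threshold, so the full $1,809 applies.
Veteran's Credit: 4% of the $50,900 excess over $228,900 is $2,036; credit = $3,650 − $2,036 = $1,614.
Health Coverage Credit: $279,800 meets or exceeds the $169,700 cutoff, so the credit is $0.
Student Loan Interest Credit: $279,800 is $800 into a $5,000 phase-out range, leaving 4,200/5,000 of the credit: $4,550 × 4,200/5,000 = $3,822.
Total: $1,809 + $1,614 + $0 + $3,822 = $7,245.

$7,245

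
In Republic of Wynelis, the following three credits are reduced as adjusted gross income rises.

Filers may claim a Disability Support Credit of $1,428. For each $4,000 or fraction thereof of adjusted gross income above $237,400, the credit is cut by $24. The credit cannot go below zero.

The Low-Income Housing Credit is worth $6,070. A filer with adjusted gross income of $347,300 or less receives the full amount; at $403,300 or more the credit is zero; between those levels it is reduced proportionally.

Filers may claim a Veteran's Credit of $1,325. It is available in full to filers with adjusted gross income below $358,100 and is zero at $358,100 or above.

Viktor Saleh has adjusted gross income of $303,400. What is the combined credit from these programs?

Disability Support Credit: income exceeds $237,400 by $66,000, which is 17 full-or-partial $4,000 increments; reduction = 17 × $24 = $408, leaving $1,020.
Low-Income Housing Credit: $303,400 is at or below the $347,300 threshold, so the full $6,070 applies.
Veteran's Credit: $303,400 is below the $358,100 cutoff, so the full $1,325 applies.
Total: $1,020 + $6,070 + $1,325 = $8,415.

$8,415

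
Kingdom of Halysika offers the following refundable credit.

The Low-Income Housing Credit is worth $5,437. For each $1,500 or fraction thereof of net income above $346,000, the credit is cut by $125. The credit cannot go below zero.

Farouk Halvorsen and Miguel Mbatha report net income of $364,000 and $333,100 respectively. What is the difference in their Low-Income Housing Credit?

$1,500

Farouk ($364,000): Low-Income Housing Credit: income exceeds $346,000 by $18,000, which is 12 full-or-partial $1,500 increments; reduction = 12 × $125 = $1,500, leaving $3,937.
Miguel ($333,100): Low-Income Housing Credit: $333,100 is at or below the $346,000 threshold, so the full $5,437 applies.
Difference: |$3,937 − $5,437| = $1,500.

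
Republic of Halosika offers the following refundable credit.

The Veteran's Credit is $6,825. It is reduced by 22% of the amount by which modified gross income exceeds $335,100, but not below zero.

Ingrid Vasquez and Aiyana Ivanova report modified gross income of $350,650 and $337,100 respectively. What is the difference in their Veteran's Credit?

$2,981

Ingrid ($350,650): Veteran's Credit: 22% of the $15,550 excess over $335,100 is $3,421; credit = $6,825 − $3,421 = $3,404.
Aiyana ($337,100): Veteran's Credit: 22% of the $2,000 excess over $335,100 is $440; credit = $6,825 − $440 = $6,385.
Difference: |$3,404 − $6,385| = $2,981.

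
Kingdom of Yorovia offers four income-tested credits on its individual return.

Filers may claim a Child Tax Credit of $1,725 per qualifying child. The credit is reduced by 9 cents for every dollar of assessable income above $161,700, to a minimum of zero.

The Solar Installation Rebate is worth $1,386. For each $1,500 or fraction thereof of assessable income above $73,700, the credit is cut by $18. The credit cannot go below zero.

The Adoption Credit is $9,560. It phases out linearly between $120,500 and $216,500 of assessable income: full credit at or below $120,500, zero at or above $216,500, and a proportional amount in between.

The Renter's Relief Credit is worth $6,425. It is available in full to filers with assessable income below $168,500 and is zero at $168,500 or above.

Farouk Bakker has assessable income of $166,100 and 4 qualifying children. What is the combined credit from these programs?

$18,218

Child Tax Credit: base = 4 × $1,725 = $6,900. 9% of the $4,400 excess over $161,700 is $396; credit = $6,900 − $396 = $6,504.
Solar Installation Rebate: income exceeds $73,700 by $92,400, which is 62 full-or-partial $1,500 increments; reduction = 62 × $18 = $1,116, leaving $270.
Adoption Credit: $166,100 is $45,600 into a $96,000 phase-out range, leaving 50,400/96,000 of the credit: $9,560 × 50,400/96,000 = $5,019.
Renter's Relief Credit: $166,100 is below the $168,500 cutoff, so the full $6,425 applies.
Total: $6,504 + $270 + $5,019 + $6,425 = $18,218.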